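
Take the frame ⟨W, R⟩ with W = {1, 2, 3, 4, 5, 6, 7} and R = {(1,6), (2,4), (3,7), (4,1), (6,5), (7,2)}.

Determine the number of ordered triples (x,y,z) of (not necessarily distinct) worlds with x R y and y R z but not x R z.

Enumerating: (1,6,5), (2,4,1), (3,7,2), (4,1,6), (7,2,4).

5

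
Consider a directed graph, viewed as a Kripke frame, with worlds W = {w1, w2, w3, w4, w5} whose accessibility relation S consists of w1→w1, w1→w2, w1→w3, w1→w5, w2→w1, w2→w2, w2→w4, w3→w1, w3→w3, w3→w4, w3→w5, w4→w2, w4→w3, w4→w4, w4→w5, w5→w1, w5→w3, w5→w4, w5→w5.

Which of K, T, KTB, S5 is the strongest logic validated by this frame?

Reflexive (axiom T): yes — every world is S-related to itself.
Symmetric (axiom B): yes — every pair in S has its reverse in S.
Euclidean (axiom 5): no — w1 S w2 and w1 S w3, but not w2 S w3.
So F validates K, T, KTB; S5 would additionally require S to be Euclidean. The strongest is KTB.

KTB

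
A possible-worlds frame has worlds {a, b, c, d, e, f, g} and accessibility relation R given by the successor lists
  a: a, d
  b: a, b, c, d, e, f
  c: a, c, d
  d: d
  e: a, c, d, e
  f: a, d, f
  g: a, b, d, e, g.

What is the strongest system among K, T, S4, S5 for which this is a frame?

Reflexive (axiom T): yes — every world is R-related to itself.
Transitive (axiom 4): no — g R b and b R c, but not g R c.
Euclidean (axiom 5): no — b R a and b R c, but not a R c.
So F validates K, T; S4 would additionally require R to be transitive. The strongest is T.

T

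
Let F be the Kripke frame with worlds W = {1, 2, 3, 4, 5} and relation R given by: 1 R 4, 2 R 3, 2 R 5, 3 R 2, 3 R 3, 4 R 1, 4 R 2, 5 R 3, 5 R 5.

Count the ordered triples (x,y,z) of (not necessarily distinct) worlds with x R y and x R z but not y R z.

8

Enumerating: (1,4,4), (2,3,5), (3,2,2), (4,1,1), (4,1,2), (4,2,1), (4,2,2), (5,3,5).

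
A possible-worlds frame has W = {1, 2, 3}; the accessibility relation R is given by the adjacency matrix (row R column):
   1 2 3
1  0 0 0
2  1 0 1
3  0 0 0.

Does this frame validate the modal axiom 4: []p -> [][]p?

Yes

Axiom 4 corresponds to the accessibility relation being transitive.
Transitive: yes — every two-step R-path is closed by a direct edge.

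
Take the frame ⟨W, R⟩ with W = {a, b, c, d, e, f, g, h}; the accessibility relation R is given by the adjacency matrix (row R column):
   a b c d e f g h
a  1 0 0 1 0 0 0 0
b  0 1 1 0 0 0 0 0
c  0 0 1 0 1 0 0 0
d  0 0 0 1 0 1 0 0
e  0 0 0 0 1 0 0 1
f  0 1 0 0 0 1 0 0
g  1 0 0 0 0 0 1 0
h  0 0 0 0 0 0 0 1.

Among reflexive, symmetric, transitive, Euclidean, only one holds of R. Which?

Reflexive: yes — every world is R-related to itself.
Symmetric: no — a R d but not d R a.
Transitive: no — a R d and d R f, but not a R f.
Euclidean: no — a R d and a R a, but not d R a.
Only reflexive holds.

reflexive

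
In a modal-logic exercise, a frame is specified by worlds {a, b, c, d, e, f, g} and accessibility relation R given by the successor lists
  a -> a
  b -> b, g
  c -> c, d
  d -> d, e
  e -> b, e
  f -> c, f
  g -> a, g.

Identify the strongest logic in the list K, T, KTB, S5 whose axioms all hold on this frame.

T

Reflexive (axiom T): yes — every world is R-related to itself.
Symmetric (axiom B): no — b R g but not g R b.
Euclidean (axiom 5): no — b R g and b R b, but not g R b.
So F validates K, T; KTB would additionally require R to be symmetric. The strongest is T.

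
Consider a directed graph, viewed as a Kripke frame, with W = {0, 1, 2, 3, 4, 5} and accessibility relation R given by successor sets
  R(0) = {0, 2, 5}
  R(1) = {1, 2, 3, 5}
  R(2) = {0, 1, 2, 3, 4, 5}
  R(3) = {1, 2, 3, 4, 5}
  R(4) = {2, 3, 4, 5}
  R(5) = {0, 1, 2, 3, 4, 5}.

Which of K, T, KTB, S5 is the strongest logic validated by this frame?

Reflexive (axiom T): yes — every world is R-related to itself.
Symmetric (axiom B): yes — every pair in R has its reverse in R.
Euclidean (axiom 5): no — 2 R 0 and 2 R 1, but not 0 R 1.
So F validates K, T, KTB; S5 would additionally require R to be Euclidean. The strongest is KTB.

KTB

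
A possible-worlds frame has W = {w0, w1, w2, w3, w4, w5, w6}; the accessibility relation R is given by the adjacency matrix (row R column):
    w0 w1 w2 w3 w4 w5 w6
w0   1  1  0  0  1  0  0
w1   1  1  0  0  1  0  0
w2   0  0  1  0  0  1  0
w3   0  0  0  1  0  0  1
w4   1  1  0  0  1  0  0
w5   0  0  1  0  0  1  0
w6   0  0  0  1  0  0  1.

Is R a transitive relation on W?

Yes

Transitive: yes — every two-step R-path is closed by a direct edge.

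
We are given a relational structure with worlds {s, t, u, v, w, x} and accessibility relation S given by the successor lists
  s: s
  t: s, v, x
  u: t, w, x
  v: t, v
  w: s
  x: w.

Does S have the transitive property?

Transitive: no — t S x and x S w, but not t S w.

No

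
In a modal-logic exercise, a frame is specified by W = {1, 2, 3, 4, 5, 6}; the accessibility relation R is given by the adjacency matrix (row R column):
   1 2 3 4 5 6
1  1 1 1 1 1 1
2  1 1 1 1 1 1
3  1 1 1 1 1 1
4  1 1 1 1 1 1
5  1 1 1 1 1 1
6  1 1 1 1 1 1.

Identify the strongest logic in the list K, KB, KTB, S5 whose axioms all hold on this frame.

Symmetric (axiom B): yes — every pair in R has its reverse in R.
Reflexive (axiom T): yes — every world is R-related to itself.
Euclidean (axiom 5): yes — any two successors of a common world are R-related.
So F validates K, KB, KTB, S5. The strongest is S5.

S5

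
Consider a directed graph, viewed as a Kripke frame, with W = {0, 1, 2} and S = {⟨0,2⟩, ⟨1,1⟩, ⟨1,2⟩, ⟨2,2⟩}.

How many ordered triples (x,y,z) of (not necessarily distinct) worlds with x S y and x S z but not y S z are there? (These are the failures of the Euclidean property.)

1

Enumerating: (1,2,1).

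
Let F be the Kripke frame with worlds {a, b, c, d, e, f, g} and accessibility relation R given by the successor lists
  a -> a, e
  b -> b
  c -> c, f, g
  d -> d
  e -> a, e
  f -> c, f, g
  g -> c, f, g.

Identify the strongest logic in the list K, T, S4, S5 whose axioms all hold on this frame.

S5

Reflexive (axiom T): yes — every world is R-related to itself.
Transitive (axiom 4): yes — every two-step R-path is closed by a direct edge.
Euclidean (axiom 5): yes — any two successors of a common world are R-related.
So F validates K, T, S4, S5. The strongest is S5.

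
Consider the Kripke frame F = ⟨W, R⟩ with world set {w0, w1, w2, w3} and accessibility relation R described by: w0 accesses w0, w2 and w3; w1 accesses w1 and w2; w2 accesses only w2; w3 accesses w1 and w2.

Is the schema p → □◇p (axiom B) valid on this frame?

No

Axiom B corresponds to the accessibility relation being symmetric.
Symmetric: no — w0 R w2 but not w2 R w0.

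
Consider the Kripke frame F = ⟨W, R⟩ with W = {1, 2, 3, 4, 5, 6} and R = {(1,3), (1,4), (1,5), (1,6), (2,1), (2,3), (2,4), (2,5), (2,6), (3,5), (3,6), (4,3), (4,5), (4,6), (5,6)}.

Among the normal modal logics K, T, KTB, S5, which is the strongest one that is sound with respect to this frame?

Reflexive (axiom T): no — 1 is not related to itself.
Symmetric (axiom B): no — 1 R 3 but not 3 R 1.
Euclidean (axiom 5): no — 1 R 3 and 1 R 4, but not 3 R 4.
So F validates K; T would additionally require R to be reflexive. The strongest is K.

K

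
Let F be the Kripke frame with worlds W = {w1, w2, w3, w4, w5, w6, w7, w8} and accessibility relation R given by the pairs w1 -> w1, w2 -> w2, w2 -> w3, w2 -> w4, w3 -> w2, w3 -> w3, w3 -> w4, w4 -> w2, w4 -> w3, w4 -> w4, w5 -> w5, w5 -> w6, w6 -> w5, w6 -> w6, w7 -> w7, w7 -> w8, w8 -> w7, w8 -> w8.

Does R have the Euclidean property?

Euclidean: yes — any two successors of a common world are R-related.

Yes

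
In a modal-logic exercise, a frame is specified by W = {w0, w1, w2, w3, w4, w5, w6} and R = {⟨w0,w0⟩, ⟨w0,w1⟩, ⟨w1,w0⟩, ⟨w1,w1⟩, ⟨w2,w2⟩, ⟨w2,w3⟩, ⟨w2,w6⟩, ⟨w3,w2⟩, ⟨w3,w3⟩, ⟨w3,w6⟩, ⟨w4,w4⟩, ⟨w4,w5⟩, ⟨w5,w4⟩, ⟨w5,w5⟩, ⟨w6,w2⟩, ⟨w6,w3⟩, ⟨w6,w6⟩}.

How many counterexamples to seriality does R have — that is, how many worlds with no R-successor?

R is serial; there are no such worlds.

0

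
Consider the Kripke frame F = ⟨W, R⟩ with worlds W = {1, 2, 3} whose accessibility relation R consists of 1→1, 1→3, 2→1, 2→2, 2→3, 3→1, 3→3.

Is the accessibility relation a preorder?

Reflexive: yes — every world is R-related to itself.
Transitive: yes — every two-step R-path is closed by a direct edge.
So R is a preorder.

Yes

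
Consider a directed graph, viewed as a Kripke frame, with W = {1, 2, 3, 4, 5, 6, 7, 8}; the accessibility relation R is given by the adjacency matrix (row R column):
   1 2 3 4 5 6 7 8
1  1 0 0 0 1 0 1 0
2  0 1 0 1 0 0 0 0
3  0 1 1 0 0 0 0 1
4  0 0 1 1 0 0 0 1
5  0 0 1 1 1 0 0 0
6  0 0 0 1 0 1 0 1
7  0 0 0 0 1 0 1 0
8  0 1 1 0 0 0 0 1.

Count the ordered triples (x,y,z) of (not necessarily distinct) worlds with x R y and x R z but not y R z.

Enumerating: (1,5,1), (1,5,7), (1,7,1), (2,4,2), (3,2,3), (3,2,8), (4,3,4), (4,8,4), (5,3,4), (5,3,5), (5,4,5), (6,4,6), (6,8,4), (6,8,6), (7,5,7), (8,2,3), (8,2,8).

17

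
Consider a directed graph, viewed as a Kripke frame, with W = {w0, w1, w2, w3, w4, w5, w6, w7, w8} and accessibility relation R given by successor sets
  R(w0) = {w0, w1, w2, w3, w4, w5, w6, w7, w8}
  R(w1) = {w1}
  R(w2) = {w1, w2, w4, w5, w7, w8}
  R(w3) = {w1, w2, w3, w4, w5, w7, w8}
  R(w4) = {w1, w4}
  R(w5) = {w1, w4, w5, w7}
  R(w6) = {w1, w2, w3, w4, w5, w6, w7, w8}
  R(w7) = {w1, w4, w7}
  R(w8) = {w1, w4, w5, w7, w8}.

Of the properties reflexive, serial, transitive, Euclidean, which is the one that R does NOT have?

Euclidean

Reflexive: yes — every world is R-related to itself.
Serial: yes — every world has a successor (e.g. w0 R w0).
Transitive: yes — every two-step R-path is closed by a direct edge.
Euclidean: no — w0 R w1 and w0 R w2, but not w1 R w2.
Only Euclidean fails.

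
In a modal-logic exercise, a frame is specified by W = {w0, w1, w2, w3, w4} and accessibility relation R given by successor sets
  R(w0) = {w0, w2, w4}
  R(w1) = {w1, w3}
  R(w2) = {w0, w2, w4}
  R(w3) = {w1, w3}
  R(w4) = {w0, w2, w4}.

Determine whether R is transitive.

Yes

Transitive: yes — every two-step R-path is closed by a direct edge.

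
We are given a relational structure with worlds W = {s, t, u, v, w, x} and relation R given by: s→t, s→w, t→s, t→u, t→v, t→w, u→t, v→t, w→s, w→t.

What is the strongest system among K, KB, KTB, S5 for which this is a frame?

Symmetric (axiom B): yes — every pair in R has its reverse in R.
Reflexive (axiom T): no — s is not related to itself.
Euclidean (axiom 5): no — t R s and t R u, but not s R u.
So F validates K, KB; KTB would additionally require R to be reflexive. The strongest is KB.

KB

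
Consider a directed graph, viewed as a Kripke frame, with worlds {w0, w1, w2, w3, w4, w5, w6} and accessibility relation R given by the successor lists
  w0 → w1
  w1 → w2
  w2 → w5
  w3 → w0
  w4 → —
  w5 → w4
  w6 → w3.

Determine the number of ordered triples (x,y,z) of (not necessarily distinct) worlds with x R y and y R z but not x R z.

Enumerating: (w0,w1,w2), (w1,w2,w5), (w2,w5,w4), (w3,w0,w1), (w6,w3,w0).

5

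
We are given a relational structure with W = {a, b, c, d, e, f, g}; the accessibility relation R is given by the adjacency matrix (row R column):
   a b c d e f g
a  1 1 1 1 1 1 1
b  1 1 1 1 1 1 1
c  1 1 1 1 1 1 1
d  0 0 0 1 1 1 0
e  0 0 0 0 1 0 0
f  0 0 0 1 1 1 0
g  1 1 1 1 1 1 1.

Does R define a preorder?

Yes

Reflexive: yes — every world is R-related to itself.
Transitive: yes — every two-step R-path is closed by a direct edge.
So R is a preorder.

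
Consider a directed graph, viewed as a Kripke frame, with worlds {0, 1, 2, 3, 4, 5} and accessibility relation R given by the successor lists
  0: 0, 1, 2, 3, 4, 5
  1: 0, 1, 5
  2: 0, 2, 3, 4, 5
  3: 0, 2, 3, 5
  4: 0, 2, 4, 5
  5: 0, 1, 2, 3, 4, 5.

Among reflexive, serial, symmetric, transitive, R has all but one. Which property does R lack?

transitive

Reflexive: yes — every world is R-related to itself.
Serial: yes — every world has a successor (e.g. 0 R 0).
Symmetric: yes — every pair in R has its reverse in R.
Transitive: no — 1 R 0 and 0 R 2, but not 1 R 2.
Only transitive fails.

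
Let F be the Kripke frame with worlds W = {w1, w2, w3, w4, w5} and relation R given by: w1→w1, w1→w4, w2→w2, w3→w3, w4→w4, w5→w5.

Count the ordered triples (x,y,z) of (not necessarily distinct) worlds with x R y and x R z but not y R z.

Enumerating: (w1,w4,w1).

1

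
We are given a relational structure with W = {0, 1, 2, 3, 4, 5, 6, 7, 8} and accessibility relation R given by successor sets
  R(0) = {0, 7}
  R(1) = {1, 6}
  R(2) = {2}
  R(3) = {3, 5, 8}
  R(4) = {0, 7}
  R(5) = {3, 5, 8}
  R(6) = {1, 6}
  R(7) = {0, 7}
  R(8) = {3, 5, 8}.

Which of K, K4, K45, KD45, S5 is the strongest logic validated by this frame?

Transitive (axiom 4): yes — every two-step R-path is closed by a direct edge.
Euclidean (axiom 5): yes — any two successors of a common world are R-related.
Serial (axiom D): yes — every world has a successor (e.g. 0 R 0).
Reflexive (axiom T): no — 4 is not related to itself.
So F validates K, K4, K45, KD45; S5 would additionally require R to be reflexive. The strongest is KD45.

KD45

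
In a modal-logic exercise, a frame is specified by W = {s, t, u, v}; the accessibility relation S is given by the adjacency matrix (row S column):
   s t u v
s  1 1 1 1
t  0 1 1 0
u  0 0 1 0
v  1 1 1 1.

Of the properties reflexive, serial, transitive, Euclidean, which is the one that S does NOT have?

Reflexive: yes — every world is S-related to itself.
Serial: yes — every world has a successor (e.g. s S s).
Transitive: yes — every two-step S-path is closed by a direct edge.
Euclidean: no — s S t and s S v, but not t S v.
Only Euclidean fails.

Euclidean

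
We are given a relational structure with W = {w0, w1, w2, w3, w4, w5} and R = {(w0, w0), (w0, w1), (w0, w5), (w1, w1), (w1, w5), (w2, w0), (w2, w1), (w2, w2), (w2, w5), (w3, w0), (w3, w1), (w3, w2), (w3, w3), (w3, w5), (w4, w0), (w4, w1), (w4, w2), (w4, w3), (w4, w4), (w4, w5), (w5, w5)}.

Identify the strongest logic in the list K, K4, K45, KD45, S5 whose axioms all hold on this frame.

Transitive (axiom 4): yes — every two-step R-path is closed by a direct edge.
Euclidean (axiom 5): no — w0 R w5 and w0 R w1, but not w5 R w1.
Serial (axiom D): yes — every world has a successor (e.g. w0 R w0).
Reflexive (axiom T): yes — every world is R-related to itself.
So F validates K, K4; K45 would additionally require R to be Euclidean. The strongest is K4.

K4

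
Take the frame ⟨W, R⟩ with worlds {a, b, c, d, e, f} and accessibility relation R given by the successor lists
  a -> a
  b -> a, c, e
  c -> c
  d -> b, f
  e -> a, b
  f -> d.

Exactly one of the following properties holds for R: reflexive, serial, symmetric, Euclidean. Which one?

Reflexive: no — b is not related to itself.
Serial: yes — every world has a successor (e.g. a R a).
Symmetric: no — b R a but not a R b.
Euclidean: no — b R a and b R c, but not a R c.
Only serial holds.

serial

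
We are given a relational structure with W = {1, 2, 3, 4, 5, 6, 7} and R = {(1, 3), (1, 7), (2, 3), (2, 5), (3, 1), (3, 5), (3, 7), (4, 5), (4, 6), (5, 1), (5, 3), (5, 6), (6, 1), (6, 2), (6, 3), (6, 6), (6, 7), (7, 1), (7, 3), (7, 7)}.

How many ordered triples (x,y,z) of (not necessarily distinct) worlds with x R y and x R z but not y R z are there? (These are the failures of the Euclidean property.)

Enumerating: (1,3,3), (2,3,3), (2,5,5), (3,1,1), (3,1,5), (3,5,5), (3,5,7), (3,7,5), (4,5,5), (4,6,5), (5,1,1), (5,1,6), … and 16 more.
Total: 28.

28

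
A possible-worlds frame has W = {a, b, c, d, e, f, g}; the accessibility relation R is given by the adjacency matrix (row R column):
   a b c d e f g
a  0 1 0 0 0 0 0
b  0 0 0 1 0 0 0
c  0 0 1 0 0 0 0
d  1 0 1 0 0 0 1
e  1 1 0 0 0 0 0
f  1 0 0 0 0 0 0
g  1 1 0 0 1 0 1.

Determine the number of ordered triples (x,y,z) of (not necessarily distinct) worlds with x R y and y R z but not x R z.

10

Enumerating: (a,b,d), (b,d,a), (b,d,c), (b,d,g), (d,a,b), (d,g,b), (d,g,e), (e,b,d), (f,a,b), (g,b,d).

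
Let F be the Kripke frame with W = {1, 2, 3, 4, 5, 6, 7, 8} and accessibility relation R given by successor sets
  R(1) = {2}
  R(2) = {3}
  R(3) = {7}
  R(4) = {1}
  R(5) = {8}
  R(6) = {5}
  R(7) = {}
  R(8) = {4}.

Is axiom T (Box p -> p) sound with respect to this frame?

The schema T characterises exactly the reflexive frames.
Reflexive: no — 1 is not related to itself.

No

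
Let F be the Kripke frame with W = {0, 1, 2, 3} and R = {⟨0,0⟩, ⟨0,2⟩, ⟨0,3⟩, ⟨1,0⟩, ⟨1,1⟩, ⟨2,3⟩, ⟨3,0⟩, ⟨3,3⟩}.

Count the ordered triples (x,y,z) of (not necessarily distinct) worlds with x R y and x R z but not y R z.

4

Enumerating: (0,2,0), (0,2,2), (0,3,2), (1,0,1).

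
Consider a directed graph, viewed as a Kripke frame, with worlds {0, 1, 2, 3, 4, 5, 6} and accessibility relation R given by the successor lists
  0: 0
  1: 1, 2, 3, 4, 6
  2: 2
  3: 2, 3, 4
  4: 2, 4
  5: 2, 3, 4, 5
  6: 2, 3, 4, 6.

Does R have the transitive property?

Transitive: yes — every two-step R-path is closed by a direct edge.

Yes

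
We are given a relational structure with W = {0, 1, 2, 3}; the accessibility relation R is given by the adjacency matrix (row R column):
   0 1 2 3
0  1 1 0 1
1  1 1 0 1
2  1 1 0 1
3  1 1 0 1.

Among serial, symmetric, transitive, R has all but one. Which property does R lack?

symmetric

Serial: yes — every world has a successor (e.g. 0 R 0).
Symmetric: no — 2 R 0 but not 0 R 2.
Transitive: yes — every two-step R-path is closed by a direct edge.
Only symmetric fails.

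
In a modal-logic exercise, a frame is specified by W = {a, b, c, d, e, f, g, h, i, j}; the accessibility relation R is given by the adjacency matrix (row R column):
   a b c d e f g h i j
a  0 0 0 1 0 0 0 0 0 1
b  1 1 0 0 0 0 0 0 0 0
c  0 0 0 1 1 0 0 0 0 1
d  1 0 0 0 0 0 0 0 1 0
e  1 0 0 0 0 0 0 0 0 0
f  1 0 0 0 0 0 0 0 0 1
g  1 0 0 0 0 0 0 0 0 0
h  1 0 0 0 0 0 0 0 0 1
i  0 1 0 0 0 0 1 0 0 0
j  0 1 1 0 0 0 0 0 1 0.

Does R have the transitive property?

Transitive: no — a R d and d R i, but not a R i.

No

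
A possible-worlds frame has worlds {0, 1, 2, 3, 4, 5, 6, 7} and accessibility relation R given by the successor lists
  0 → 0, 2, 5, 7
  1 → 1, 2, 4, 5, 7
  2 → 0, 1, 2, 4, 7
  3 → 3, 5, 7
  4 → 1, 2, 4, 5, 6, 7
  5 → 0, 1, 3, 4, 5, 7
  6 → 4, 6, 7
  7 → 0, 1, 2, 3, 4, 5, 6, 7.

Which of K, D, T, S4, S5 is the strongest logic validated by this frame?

T

Serial (axiom D): yes — every world has a successor (e.g. 0 R 0).
Reflexive (axiom T): yes — every world is R-related to itself.
Transitive (axiom 4): no — 0 R 2 and 2 R 1, but not 0 R 1.
Euclidean (axiom 5): no — 0 R 2 and 0 R 5, but not 2 R 5.
So F validates K, D, T; S4 would additionally require R to be transitive. The strongest is T.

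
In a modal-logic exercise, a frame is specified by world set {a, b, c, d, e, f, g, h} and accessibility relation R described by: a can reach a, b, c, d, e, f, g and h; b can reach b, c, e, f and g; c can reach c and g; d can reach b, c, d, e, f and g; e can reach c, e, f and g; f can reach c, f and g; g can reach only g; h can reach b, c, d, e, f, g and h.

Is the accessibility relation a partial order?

Reflexive: yes — every world is R-related to itself.
Transitive: yes — every two-step R-path is closed by a direct edge.
Antisymmetric: yes — no distinct pair is related both ways.
So R is a partial order.

Yes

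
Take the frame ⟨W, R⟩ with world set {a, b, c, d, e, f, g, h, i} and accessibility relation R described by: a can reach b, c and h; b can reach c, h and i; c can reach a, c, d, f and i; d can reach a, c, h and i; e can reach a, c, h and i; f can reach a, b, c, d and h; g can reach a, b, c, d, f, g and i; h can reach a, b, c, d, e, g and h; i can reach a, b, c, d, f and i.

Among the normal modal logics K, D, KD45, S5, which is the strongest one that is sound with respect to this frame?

D

Serial (axiom D): yes — every world has a successor (e.g. a R b).
Euclidean (axiom 5): no — a R c and a R b, but not c R b.
Transitive (axiom 4): no — a R b and b R i, but not a R i.
Reflexive (axiom T): no — a is not related to itself.
So F validates K, D; KD45 would additionally require R to be Euclidean and transitive. The strongest is D.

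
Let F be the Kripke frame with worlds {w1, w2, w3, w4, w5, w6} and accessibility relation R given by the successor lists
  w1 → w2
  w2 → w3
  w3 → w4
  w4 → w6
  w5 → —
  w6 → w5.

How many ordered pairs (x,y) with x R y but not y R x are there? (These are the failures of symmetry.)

Enumerating: (w1,w2), (w2,w3), (w3,w4), (w4,w6), (w6,w5).

5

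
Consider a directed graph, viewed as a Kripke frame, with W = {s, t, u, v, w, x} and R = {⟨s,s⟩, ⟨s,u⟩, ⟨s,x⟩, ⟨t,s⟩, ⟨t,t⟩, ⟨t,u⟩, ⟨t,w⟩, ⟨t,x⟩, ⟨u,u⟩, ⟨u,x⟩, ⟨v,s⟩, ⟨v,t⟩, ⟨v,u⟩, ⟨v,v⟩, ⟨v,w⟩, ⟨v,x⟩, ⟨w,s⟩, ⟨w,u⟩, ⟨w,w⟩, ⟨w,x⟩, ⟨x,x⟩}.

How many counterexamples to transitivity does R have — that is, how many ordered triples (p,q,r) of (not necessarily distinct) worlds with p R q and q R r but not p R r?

R is transitive; there are no such tuples.

0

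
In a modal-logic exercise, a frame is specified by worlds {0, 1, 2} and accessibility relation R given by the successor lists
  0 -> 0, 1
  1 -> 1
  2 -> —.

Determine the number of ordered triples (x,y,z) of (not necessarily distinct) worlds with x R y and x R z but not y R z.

Enumerating: (0,1,0).

1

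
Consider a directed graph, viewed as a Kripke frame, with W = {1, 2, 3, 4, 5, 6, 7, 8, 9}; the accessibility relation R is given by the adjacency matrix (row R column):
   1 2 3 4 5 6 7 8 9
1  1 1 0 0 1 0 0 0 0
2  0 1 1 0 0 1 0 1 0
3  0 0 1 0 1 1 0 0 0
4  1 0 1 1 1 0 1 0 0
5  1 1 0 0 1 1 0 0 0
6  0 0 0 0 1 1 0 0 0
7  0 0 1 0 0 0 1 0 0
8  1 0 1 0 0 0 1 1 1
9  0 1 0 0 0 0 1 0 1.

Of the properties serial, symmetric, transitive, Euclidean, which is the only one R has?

Serial: yes — every world has a successor (e.g. 1 R 1).
Symmetric: no — 1 R 2 but not 2 R 1.
Transitive: no — 1 R 2 and 2 R 3, but not 1 R 3.
Euclidean: no — 1 R 2 and 1 R 5, but not 2 R 5.
Only serial holds.

serial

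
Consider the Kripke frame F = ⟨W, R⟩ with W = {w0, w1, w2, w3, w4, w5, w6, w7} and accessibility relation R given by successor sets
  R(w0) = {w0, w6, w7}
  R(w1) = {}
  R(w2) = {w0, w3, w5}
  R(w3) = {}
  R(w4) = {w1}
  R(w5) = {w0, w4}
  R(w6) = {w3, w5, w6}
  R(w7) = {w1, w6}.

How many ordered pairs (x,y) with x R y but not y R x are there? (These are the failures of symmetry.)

Enumerating: (w0,w6), (w0,w7), (w2,w0), (w2,w3), (w2,w5), (w4,w1), (w5,w0), (w5,w4), (w6,w3), (w6,w5), (w7,w1), (w7,w6).

12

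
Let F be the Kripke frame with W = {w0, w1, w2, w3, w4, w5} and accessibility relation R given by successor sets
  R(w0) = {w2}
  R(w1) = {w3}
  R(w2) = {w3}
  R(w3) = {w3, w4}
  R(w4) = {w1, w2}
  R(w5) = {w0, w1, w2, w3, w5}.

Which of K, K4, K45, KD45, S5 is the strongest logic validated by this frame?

K

Transitive (axiom 4): no — w0 R w2 and w2 R w3, but not w0 R w3.
Euclidean (axiom 5): no — w4 R w1 and w4 R w2, but not w1 R w2.
Serial (axiom D): yes — every world has a successor (e.g. w0 R w2).
Reflexive (axiom T): no — w0 is not related to itself.
So F validates K; K4 would additionally require R to be transitive. The strongest is K.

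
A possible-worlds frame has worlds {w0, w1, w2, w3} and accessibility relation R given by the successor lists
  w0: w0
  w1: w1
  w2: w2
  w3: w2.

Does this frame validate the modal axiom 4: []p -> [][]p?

Yes

By correspondence theory, 4 is valid on a frame iff R is transitive.
Transitive: yes — every two-step R-path is closed by a direct edge.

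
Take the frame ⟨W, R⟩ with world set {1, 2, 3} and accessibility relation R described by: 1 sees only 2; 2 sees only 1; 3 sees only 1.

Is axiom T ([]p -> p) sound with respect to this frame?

Axiom T corresponds to the accessibility relation being reflexive.
Reflexive: no — 1 is not related to itself.

No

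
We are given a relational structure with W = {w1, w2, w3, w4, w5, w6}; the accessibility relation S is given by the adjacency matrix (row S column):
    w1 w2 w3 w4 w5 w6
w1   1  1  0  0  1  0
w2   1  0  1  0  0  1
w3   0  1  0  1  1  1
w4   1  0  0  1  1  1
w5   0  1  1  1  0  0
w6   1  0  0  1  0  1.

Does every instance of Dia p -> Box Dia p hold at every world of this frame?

By correspondence theory, 5 is valid on a frame iff S is Euclidean.
Euclidean: no — w1 S w2 and w1 S w5, but not w2 S w5.

No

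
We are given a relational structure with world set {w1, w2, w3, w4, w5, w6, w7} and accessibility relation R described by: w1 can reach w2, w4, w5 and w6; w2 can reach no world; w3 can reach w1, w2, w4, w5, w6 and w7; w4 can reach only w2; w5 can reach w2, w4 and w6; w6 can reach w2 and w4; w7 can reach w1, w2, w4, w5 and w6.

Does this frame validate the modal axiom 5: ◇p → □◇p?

Axiom 5 corresponds to the accessibility relation being Euclidean.
Euclidean: no — w1 R w2 and w1 R w4, but not w2 R w4.

No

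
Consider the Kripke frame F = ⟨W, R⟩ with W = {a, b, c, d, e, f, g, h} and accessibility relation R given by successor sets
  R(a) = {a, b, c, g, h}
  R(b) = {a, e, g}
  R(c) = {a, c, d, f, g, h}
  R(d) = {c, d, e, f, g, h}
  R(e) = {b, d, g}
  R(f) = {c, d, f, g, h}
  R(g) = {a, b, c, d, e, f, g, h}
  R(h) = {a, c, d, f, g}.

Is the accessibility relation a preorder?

Reflexive: no — b is not related to itself.
Transitive: no — a R b and b R e, but not a R e.
So R is not a preorder.

No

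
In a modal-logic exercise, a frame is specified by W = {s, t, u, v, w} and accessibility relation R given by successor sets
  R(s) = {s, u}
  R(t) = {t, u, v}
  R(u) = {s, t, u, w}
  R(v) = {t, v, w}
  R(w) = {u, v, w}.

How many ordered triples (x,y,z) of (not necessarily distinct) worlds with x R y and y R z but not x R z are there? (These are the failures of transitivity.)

12

Enumerating: (s,u,t), (s,u,w), (t,u,s), (t,u,w), (t,v,w), (u,t,v), (u,w,v), (v,t,u), (v,w,u), (w,u,s), (w,u,t), (w,v,t).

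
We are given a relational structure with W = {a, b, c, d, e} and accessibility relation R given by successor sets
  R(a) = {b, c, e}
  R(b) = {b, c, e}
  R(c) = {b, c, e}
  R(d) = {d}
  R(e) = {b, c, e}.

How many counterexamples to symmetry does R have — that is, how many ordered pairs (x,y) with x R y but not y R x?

Enumerating: (a,b), (a,c), (a,e).

3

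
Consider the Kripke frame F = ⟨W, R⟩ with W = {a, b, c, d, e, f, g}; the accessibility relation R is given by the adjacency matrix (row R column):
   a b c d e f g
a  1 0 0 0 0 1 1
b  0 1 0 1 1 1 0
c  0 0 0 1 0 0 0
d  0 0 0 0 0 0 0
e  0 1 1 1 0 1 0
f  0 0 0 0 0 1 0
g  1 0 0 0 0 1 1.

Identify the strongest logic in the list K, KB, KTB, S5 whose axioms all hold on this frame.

Symmetric (axiom B): no — a R f but not f R a.
Reflexive (axiom T): no — c is not related to itself.
Euclidean (axiom 5): no — a R f and a R g, but not f R g.
So F validates K; KB would additionally require R to be symmetric. The strongest is K.

K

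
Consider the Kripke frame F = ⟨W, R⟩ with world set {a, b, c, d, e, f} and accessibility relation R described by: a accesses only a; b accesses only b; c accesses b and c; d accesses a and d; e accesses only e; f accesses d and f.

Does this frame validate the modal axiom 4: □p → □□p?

No

By correspondence theory, 4 is valid on a frame iff R is transitive.
Transitive: no — f R d and d R a, but not f R a.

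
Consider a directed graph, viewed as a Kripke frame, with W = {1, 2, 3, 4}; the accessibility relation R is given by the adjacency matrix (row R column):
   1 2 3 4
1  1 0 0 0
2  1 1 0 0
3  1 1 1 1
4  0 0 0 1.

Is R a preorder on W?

Reflexive: yes — every world is R-related to itself.
Transitive: yes — every two-step R-path is closed by a direct edge.
So R is a preorder.

Yes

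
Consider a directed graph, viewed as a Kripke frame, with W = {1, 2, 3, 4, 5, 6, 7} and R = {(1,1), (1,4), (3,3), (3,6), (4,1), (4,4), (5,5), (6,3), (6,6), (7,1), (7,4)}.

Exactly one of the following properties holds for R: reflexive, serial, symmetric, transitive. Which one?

transitive

Reflexive: no — 2 is not related to itself.
Serial: no — 2 has no R-successor.
Symmetric: no — 7 R 1 but not 1 R 7.
Transitive: yes — every two-step R-path is closed by a direct edge.
Only transitive holds.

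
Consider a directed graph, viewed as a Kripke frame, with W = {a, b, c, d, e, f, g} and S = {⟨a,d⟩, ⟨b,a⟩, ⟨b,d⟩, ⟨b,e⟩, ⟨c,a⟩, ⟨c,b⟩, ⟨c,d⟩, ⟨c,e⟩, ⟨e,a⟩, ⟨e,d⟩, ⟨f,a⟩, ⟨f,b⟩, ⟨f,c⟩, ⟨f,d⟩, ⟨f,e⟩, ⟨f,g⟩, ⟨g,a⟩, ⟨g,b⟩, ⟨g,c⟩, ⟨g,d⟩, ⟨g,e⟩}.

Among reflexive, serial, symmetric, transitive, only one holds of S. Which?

transitive

Reflexive: no — a is not related to itself.
Serial: no — d has no S-successor.
Symmetric: no — a S d but not d S a.
Transitive: yes — every two-step S-path is closed by a direct edge.
Only transitive holds.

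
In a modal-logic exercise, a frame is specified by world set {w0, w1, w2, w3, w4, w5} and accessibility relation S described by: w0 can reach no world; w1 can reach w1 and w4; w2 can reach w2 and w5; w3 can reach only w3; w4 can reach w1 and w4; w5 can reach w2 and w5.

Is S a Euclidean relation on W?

Euclidean: yes — any two successors of a common world are S-related.

Yes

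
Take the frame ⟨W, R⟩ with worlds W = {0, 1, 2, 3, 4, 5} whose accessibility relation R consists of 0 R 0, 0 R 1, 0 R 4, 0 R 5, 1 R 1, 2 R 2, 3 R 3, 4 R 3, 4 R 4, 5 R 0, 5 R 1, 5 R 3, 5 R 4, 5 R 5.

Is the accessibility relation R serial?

Serial: yes — every world has a successor (e.g. 0 R 0).

Yes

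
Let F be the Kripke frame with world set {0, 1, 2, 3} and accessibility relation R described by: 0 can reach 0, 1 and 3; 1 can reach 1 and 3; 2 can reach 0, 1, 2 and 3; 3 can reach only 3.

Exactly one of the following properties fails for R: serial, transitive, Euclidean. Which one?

Euclidean

Serial: yes — every world has a successor (e.g. 0 R 0).
Transitive: yes — every two-step R-path is closed by a direct edge.
Euclidean: no — 0 R 3 and 0 R 1, but not 3 R 1.
Only Euclidean fails.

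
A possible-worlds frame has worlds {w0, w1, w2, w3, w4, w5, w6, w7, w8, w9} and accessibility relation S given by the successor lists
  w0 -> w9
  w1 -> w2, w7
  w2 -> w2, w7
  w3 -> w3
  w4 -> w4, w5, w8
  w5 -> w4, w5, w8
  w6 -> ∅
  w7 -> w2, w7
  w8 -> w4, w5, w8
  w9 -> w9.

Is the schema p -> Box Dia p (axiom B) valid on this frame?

No

The schema B characterises exactly the symmetric frames.
Symmetric: no — w0 S w9 but not w9 S w0.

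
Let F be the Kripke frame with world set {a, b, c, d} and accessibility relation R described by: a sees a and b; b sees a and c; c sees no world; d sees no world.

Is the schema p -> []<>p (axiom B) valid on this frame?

Axiom B corresponds to the accessibility relation being symmetric.
Symmetric: no — b R c but not c R b.

No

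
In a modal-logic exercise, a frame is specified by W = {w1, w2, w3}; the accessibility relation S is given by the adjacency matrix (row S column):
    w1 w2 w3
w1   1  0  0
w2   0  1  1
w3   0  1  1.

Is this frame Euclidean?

Euclidean: yes — any two successors of a common world are S-related.

Yes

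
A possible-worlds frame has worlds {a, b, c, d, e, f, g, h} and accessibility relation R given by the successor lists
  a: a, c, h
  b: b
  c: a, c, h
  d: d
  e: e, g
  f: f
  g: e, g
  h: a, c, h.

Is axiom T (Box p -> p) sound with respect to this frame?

Yes

By correspondence theory, T is valid on a frame iff R is reflexive.
Reflexive: yes — every world is R-related to itself.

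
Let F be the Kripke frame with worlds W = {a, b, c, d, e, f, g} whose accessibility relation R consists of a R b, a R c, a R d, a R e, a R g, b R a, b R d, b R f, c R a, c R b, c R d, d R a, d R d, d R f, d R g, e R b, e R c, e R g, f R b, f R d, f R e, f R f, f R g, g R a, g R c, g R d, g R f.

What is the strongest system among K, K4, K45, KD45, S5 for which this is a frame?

K

Transitive (axiom 4): no — a R b and b R f, but not a R f.
Euclidean (axiom 5): no — a R b and a R c, but not b R c.
Serial (axiom D): yes — every world has a successor (e.g. a R b).
Reflexive (axiom T): no — a is not related to itself.
So F validates K; K4 would additionally require R to be transitive. The strongest is K.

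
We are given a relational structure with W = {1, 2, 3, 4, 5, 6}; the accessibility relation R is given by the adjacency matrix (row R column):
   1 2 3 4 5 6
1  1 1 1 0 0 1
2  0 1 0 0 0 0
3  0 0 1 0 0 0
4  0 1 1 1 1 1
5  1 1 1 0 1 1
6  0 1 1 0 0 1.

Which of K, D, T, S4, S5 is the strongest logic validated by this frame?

Serial (axiom D): yes — every world has a successor (e.g. 1 R 1).
Reflexive (axiom T): yes — every world is R-related to itself.
Transitive (axiom 4): no — 4 R 5 and 5 R 1, but not 4 R 1.
Euclidean (axiom 5): no — 1 R 2 and 1 R 3, but not 2 R 3.
So F validates K, D, T; S4 would additionally require R to be transitive. The strongest is T.

T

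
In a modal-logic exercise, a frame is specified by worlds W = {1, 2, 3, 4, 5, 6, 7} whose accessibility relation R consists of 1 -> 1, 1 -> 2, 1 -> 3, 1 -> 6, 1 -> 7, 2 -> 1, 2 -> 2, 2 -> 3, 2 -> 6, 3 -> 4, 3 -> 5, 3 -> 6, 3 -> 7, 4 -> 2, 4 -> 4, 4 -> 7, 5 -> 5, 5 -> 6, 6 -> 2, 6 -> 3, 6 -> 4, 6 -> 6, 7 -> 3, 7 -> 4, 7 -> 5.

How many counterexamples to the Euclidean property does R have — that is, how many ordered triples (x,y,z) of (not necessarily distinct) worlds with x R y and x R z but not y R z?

37

Enumerating: (1,2,7), (1,3,1), (1,3,2), (1,3,3), (1,6,1), (1,6,7), (1,7,1), (1,7,2), (1,7,6), (1,7,7), (2,3,1), (2,3,2), … and 25 more.
Total: 37.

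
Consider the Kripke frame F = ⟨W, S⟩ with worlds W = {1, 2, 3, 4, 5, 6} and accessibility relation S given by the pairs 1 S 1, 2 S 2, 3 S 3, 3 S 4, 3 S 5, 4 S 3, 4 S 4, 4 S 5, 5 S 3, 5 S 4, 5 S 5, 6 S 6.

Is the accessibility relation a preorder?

Reflexive: yes — every world is S-related to itself.
Transitive: yes — every two-step S-path is closed by a direct edge.
So S is a preorder.

Yes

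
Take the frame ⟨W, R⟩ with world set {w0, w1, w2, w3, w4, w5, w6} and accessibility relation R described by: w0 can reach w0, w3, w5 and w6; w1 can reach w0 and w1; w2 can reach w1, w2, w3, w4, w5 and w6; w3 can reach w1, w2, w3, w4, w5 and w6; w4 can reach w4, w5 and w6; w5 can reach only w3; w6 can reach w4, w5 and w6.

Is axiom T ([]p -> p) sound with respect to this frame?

No

By correspondence theory, T is valid on a frame iff R is reflexive.
Reflexive: no — w5 is not related to itself.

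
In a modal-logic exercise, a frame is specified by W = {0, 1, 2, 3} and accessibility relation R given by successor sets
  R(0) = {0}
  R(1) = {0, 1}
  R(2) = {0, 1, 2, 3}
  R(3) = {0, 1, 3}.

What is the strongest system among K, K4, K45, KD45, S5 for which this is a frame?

K4

Transitive (axiom 4): yes — every two-step R-path is closed by a direct edge.
Euclidean (axiom 5): no — 2 R 0 and 2 R 1, but not 0 R 1.
Serial (axiom D): yes — every world has a successor (e.g. 0 R 0).
Reflexive (axiom T): yes — every world is R-related to itself.
So F validates K, K4; K45 would additionally require R to be Euclidean. The strongest is K4.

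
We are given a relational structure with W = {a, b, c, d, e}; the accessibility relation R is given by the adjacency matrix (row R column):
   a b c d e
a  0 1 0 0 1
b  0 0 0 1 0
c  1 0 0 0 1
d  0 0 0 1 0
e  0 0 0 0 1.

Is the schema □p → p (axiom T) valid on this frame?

No

The schema T characterises exactly the reflexive frames.
Reflexive: no — a is not related to itself.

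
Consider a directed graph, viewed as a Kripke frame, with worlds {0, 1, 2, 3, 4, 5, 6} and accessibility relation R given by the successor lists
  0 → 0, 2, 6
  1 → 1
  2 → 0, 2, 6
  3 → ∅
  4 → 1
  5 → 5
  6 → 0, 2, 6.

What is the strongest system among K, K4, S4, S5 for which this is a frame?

Transitive (axiom 4): yes — every two-step R-path is closed by a direct edge.
Reflexive (axiom T): no — 3 is not related to itself.
Euclidean (axiom 5): yes — any two successors of a common world are R-related.
So F validates K, K4; S4 would additionally require R to be reflexive. The strongest is K4.

K4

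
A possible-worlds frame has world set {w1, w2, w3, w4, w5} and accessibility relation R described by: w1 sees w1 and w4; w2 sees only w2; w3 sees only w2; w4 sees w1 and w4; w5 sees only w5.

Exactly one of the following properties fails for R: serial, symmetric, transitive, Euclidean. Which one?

Serial: yes — every world has a successor (e.g. w1 R w1).
Symmetric: no — w3 R w2 but not w2 R w3.
Transitive: yes — every two-step R-path is closed by a direct edge.
Euclidean: yes — any two successors of a common world are R-related.
Only symmetric fails.

symmetric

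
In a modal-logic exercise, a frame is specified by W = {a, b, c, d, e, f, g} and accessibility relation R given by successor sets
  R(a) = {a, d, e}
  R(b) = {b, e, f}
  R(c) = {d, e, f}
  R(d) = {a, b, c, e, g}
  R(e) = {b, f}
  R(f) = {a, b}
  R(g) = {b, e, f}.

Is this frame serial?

Yes

Serial: yes — every world has a successor (e.g. a R a).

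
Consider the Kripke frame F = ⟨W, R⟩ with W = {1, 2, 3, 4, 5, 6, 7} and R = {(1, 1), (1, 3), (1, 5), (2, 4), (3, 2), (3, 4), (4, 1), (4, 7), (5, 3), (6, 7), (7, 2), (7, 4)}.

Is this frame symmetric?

No

Symmetric: no — 1 R 3 but not 3 R 1.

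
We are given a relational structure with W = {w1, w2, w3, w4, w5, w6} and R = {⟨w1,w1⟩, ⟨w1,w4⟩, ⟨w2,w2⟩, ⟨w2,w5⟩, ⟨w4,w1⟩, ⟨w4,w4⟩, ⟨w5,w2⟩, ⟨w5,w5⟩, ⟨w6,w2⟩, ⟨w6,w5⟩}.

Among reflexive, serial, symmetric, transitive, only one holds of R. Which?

transitive

Reflexive: no — w3 is not related to itself.
Serial: no — w3 has no R-successor.
Symmetric: no — w6 R w2 but not w2 R w6.
Transitive: yes — every two-step R-path is closed by a direct edge.
Only transitive holds.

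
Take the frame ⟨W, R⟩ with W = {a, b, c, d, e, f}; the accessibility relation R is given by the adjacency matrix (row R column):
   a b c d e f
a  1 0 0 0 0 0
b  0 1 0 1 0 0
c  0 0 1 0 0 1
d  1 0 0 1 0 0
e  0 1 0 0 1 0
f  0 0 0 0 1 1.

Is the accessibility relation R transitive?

No

Transitive: no — b R d and d R a, but not b R a.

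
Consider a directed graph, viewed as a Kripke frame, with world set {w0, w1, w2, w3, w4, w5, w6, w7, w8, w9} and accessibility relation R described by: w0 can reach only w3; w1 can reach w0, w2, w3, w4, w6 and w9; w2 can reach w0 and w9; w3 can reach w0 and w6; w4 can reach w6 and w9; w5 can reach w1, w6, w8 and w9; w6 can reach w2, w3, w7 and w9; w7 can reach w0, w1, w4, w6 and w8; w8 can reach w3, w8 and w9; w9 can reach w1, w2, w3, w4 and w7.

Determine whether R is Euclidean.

Euclidean: no — w1 R w0 and w1 R w2, but not w0 R w2.

No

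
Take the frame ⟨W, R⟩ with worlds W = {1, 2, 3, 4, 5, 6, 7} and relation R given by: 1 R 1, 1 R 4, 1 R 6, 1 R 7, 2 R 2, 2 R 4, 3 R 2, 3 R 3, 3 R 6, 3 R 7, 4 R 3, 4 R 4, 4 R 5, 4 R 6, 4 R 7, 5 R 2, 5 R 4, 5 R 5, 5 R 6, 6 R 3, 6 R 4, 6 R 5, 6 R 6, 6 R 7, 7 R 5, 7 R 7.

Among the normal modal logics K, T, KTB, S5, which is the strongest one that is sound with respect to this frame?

Reflexive (axiom T): yes — every world is R-related to itself.
Symmetric (axiom B): no — 1 R 4 but not 4 R 1.
Euclidean (axiom 5): no — 1 R 7 and 1 R 4, but not 7 R 4.
So F validates K, T; KTB would additionally require R to be symmetric. The strongest is T.

T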